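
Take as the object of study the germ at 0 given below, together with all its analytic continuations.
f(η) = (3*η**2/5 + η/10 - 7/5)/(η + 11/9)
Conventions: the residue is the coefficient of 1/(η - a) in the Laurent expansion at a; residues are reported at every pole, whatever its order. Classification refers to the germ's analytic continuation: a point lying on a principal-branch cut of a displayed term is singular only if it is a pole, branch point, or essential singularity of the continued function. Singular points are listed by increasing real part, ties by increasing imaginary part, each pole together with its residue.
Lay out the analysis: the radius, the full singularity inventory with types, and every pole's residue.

Denominator factor (η + 11/9): pole of order 1 at -11/9, modulus 11/9.
The radius of convergence is the smallest modulus among the singular points: 11/9.
At the order-1 pole -11/9 set g(η) = (η - (-11/9))*f(η) = 3*η**2/5 + η/10 - 7/5.
Simple pole: residue = g(a) at a = -11/9, which is -169/270.

Radius of convergence at 0: 11/9.
At -11/9: a pole of order 1; residue -169/270.


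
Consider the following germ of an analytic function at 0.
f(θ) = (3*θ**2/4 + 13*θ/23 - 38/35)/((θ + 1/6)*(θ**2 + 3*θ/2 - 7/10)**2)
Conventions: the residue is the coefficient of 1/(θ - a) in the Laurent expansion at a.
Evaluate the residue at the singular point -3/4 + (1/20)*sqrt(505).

The factor θ**2 + 3*θ/2 - 7/10 splits as (θ - a)(θ - a') with a = -3/4 + (1/20)*sqrt(505), a' = -3/4 - (1/20)*sqrt(505). At the order-2 pole a set g(θ) = (θ - a)^2*f(θ) = [(3*θ**2/4 + 13*θ/23 - 38/35)/(θ + 1/6)] / (θ - a')^2.
Order-2 pole: residue = g'(a); g'(-3/4 + (1/20)*sqrt(505)) = 6046245/8873032 + (290303535/12930542776)*sqrt(505), so the residue is 6046245/8873032 + (290303535/12930542776)*sqrt(505).

The residue is 6046245/8873032 + (290303535/12930542776)*sqrt(505).


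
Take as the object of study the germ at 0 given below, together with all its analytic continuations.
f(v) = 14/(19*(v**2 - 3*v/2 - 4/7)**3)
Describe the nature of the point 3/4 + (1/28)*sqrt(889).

The denominator factor v**2 - 3*v/2 - 4/7 vanishes at 3/4 + (1/28)*sqrt(889) and appears to the power 3; the numerator there equals 14/19, nonzero, and no other factor vanishes.
Hence a pole whose order is the multiplicity, 3.

The point is a pole of order 3.


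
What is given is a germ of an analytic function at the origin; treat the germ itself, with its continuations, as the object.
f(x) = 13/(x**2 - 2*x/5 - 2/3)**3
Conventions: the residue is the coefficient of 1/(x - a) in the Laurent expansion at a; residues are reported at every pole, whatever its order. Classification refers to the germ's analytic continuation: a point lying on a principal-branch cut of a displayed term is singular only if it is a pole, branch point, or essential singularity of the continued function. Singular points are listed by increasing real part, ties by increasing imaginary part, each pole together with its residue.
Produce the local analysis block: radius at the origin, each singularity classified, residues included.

Denominator factor (x**2 - 2*x/5 - 2/3)^3: discriminant 212/75, real irrational roots 1/5 + (1/15)*sqrt(159) and 1/5 - (1/15)*sqrt(159); poles of order 3, moduli 1/5 + (1/15)*sqrt(159) and -1/5 + (1/15)*sqrt(159).
The radius of convergence is the smallest modulus among the singular points: -1/5 + (1/15)*sqrt(159).
The factor x**2 - 2*x/5 - 2/3 splits as (x - a)(x - a') with a = 1/5 - (1/15)*sqrt(159), a' = 1/5 + (1/15)*sqrt(159). At the order-3 pole a set g(x) = (x - a)^3*f(x) = [13] / (x - a')^3.
Order-3 pole: residue = g''(a)/2; g''(1/5 - (1/15)*sqrt(159)) = -(1096875/1191016)*sqrt(159), so the residue is -(1096875/2382032)*sqrt(159).
The factor x**2 - 2*x/5 - 2/3 splits as (x - a)(x - a') with a = 1/5 + (1/15)*sqrt(159), a' = 1/5 - (1/15)*sqrt(159). At the order-3 pole a set g(x) = (x - a)^3*f(x) = [13] / (x - a')^3.
Order-3 pole: residue = g''(a)/2; g''(1/5 + (1/15)*sqrt(159)) = (1096875/1191016)*sqrt(159), so the residue is (1096875/2382032)*sqrt(159).
List the singular points by increasing real part (a conjugate pair: the negative imaginary part first).

Radius of convergence at 0: -1/5 + (1/15)*sqrt(159).
At 1/5 - (1/15)*sqrt(159): a pole of order 3; residue -(1096875/2382032)*sqrt(159).
At 1/5 + (1/15)*sqrt(159): a pole of order 3; residue (1096875/2382032)*sqrt(159).


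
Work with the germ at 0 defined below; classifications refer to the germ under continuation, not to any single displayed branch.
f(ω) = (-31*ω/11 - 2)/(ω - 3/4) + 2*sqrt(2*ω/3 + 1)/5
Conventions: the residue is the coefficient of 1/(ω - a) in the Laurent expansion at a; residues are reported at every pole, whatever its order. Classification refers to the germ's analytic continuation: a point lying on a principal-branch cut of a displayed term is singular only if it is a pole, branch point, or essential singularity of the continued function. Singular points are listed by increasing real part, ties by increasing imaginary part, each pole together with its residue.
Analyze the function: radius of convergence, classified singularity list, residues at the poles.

Denominator factor (ω - 3/4): pole of order 1 at 3/4, modulus 3/4.
Branch term (2/5)*sqrt(1 - ω/(-3/2)): its argument vanishes at ω = -3/2, a square-root branch point, modulus 3/2.
The radius of convergence is the smallest modulus among the singular points: 3/4.
The branch term is analytic at 3/4 and contributes nothing to the residue; only the rational part matters.
At the order-1 pole 3/4 set g(ω) = (ω - (3/4))*(rational part) = -31*ω/11 - 2.
Simple pole: residue = g(a) at a = 3/4, which is -181/44.
List the singular points by increasing real part (a conjugate pair: the negative imaginary part first).

Radius of convergence at 0: 3/4.
At -3/2: an algebraic (square-root) branch point.
At 3/4: a pole of order 1; residue -181/44.


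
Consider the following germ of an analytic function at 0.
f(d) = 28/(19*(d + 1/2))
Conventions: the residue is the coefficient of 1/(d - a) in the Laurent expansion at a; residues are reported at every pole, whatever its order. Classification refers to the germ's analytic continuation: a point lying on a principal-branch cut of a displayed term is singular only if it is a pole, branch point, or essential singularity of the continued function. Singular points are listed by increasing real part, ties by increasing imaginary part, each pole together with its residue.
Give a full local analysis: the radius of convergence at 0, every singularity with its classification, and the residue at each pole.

Denominator factor (d + 1/2): pole of order 1 at -1/2, modulus 1/2.
The radius of convergence is the smallest modulus among the singular points: 1/2.
At the order-1 pole -1/2 set g(d) = (d - (-1/2))*f(d) = 28/19.
Simple pole: residue = g(a) at a = -1/2, which is 28/19.

Radius of convergence at 0: 1/2.
At -1/2: a pole of order 1; residue 28/19.


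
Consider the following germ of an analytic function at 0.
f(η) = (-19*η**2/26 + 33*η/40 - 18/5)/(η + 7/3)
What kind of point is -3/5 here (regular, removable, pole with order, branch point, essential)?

Denominator factors: η + 7/3 = 26/15 at η = -3/5 — none vanishes.
So the germ continues analytically to -3/5.

The point is a regular point.


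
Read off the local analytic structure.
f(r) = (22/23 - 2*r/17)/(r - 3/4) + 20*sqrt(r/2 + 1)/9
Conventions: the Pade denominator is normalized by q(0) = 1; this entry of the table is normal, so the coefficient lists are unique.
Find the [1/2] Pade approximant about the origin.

The Pade approximant has numerator coefficients [196/207, -252039259883/101998112949]; denominator coefficients [1, -45395713/28984971, 568266905/927519072].

Taylor coefficients needed (expand at 0): a_0 = 196/207, a_1 = -1159/1173, a_2 = -179689/84456, a_3 = -2763589/1013472.
Write the denominator as Q(r) = 1 + q1*r + q2*r^2. Requiring Q*f - P = O(r^4) with deg P <= 1 kills the coefficients of r^2..r^3 in Q*f:
  r^2: a_2 + q1*a_1 + q2*a_0 = 0, i.e. -179689/84456 + (-1159/1173)*q1 + (196/207)*q2 = 0.
  r^3: a_3 + q1*a_2 + q2*a_1 = 0, i.e. -2763589/1013472 + (-179689/84456)*q1 + (-1159/1173)*q2 = 0.
Solving this linear system: q1 = -45395713/28984971, q2 = 568266905/927519072.
The numerator is Q*f truncated at degree 1: P0 = a_0 = 196/207; P1 = a_1 + q1*a_0 = -252039259883/101998112949.


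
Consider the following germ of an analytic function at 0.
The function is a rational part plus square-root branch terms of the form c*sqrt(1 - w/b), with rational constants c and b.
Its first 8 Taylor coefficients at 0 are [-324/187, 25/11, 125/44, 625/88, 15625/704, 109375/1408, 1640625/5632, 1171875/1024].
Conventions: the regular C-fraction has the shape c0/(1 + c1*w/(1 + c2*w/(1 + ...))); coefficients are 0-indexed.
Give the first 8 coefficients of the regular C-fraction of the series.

The regular C-fraction coefficients are [-324/187, 425/324, -415/162, -405/664, -1255/664, -415/502, -420/251, -1255/1344].

Taylor coefficients (read off): a_0 = -324/187, a_1 = 25/11, a_2 = 125/44, a_3 = 625/88, a_4 = 15625/704, a_5 = 109375/1408, a_6 = 1640625/5632, a_7 = 1171875/1024.
c0 = a_0 = -324/187. Peel one level at a time: if S = 1 + c*w/S' with S'(0) = 1, then c is the w-coefficient of S and S' = c*w/(S - 1).
S_1 = c0/f = 1 + (425/324)*w + (176375/52488)*w^2 + ...; c1 = 425/324.
S_2 = c1*w/(S_1 - 1) = 1 + (-415/162)*w + (-25/16)*w^2 + ...; c2 = -415/162.
S_3 = c2*w/(S_2 - 1) = 1 + (-405/664)*w + (-508275/440896)*w^2 + ...; c3 = -405/664.
S_4 = c3*w/(S_3 - 1) = 1 + (-1255/664)*w + (-25/16)*w^2 + ...; c4 = -1255/664.
S_5 = c4*w/(S_4 - 1) = 1 + (-415/502)*w + (-87150/63001)*w^2 + ...; c5 = -415/502.
S_6 = c5*w/(S_5 - 1) = 1 + (-420/251)*w + (-25/16)*w^2 + ...; c6 = -420/251.
S_7 = c6*w/(S_6 - 1) = 1 + (-1255/1344)*w + ...; c7 = -1255/1344.


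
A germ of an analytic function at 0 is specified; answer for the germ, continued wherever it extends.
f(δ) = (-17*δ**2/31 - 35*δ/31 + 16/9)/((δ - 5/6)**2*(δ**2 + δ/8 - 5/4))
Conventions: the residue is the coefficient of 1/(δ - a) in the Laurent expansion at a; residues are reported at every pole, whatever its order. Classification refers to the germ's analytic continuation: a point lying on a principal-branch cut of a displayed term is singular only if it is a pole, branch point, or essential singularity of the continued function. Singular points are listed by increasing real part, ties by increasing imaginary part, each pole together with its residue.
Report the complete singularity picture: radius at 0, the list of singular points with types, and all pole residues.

Radius of convergence at 0: 5/6.
At -1/16 - (1/16)*sqrt(321): a pole of order 1; residue -33756/130975 - (284/42042975)*sqrt(321).
At 5/6: a pole of order 2; residue 67512/130975.
At -1/16 + (1/16)*sqrt(321): a pole of order 1; residue -33756/130975 + (284/42042975)*sqrt(321).

Denominator factor (δ - 5/6)^2: pole of order 2 at 5/6, modulus 5/6.
Denominator factor (δ**2 + δ/8 - 5/4): discriminant 321/64, real irrational roots -1/16 + (1/16)*sqrt(321) and -1/16 - (1/16)*sqrt(321); poles of order 1, moduli -1/16 + (1/16)*sqrt(321) and 1/16 + (1/16)*sqrt(321).
The radius of convergence is the smallest modulus among the singular points: 5/6.
The factor δ**2 + δ/8 - 5/4 splits as (δ - a)(δ - a') with a = -1/16 - (1/16)*sqrt(321), a' = -1/16 + (1/16)*sqrt(321). At the order-1 pole a set g(δ) = (δ - a)*f(δ) = [(-17*δ**2/31 - 35*δ/31 + 16/9)/(δ - 5/6)**2] / (δ - a').
Simple pole: residue = g(a) at a = -1/16 - (1/16)*sqrt(321), which is -33756/130975 - (284/42042975)*sqrt(321).
At the order-2 pole 5/6 set g(δ) = (δ - (5/6))^2*f(δ) = (-17*δ**2/31 - 35*δ/31 + 16/9)/(δ**2 + δ/8 - 5/4).
Order-2 pole: residue = g'(a); g'(5/6) = 67512/130975, so the residue is 67512/130975.
The factor δ**2 + δ/8 - 5/4 splits as (δ - a)(δ - a') with a = -1/16 + (1/16)*sqrt(321), a' = -1/16 - (1/16)*sqrt(321). At the order-1 pole a set g(δ) = (δ - a)*f(δ) = [(-17*δ**2/31 - 35*δ/31 + 16/9)/(δ - 5/6)**2] / (δ - a').
Simple pole: residue = g(a) at a = -1/16 + (1/16)*sqrt(321), which is -33756/130975 + (284/42042975)*sqrt(321).
List the singular points by increasing real part (a conjugate pair: the negative imaginary part first).


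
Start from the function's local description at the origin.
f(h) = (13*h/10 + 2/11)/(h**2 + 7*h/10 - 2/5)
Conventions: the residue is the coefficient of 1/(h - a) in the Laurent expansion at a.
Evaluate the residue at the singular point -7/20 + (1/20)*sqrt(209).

The residue is 13/20 - (601/45980)*sqrt(209).

The factor h**2 + 7*h/10 - 2/5 splits as (h - a)(h - a') with a = -7/20 + (1/20)*sqrt(209), a' = -7/20 - (1/20)*sqrt(209). At the order-1 pole a set g(h) = (h - a)*f(h) = [13*h/10 + 2/11] / (h - a').
Simple pole: residue = g(a) at a = -7/20 + (1/20)*sqrt(209), which is 13/20 - (601/45980)*sqrt(209).


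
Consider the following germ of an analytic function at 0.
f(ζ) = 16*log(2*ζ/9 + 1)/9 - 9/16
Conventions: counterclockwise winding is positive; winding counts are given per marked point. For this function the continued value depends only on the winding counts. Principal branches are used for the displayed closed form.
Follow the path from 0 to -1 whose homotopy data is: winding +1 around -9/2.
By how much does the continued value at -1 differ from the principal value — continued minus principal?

The rational part is single-valued and drops out of the difference; each branch term changes only by its own monodromy.
(16/9)*log(1 - ζ/(-9/2)): each positive loop around -9/2 adds 2*pi*i to the log, so winding +1 contributes (16/9)*(1)*2*pi*i = (32/9)*pi*i.
Summing the contributions at ζ = -1 gives (32/9)*pi*i.

Continued minus principal equals (32/9)*pi*i.


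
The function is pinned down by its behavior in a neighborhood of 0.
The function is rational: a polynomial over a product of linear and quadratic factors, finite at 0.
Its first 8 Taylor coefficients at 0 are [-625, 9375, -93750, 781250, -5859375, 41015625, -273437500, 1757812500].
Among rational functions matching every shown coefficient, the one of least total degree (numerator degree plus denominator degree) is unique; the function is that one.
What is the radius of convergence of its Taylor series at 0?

The radius of convergence is 1/5.

No rational of total degree below 3 reproduces all 8 coefficients; solving the [0/3] Pade equations on them gives f(ε) = -5/(ε + 1/5)**3, whose expansion matches every shown term.
Denominator factor (ε + 1/5)^3: pole of order 3 at -1/5, modulus 1/5.
The radius of convergence is the smallest modulus among the singular points: 1/5.


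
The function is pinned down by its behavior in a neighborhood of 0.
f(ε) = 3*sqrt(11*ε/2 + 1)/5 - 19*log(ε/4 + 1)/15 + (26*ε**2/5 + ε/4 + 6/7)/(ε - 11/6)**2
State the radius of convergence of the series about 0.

Denominator factor (ε - 11/6)^2: pole of order 2 at 11/6, modulus 11/6.
Branch term (-19/15)*log(1 - ε/(-4)): its argument vanishes at ε = -4, a logarithmic branch point, modulus 4.
Branch term (3/5)*sqrt(1 - ε/(-2/11)): its argument vanishes at ε = -2/11, a square-root branch point, modulus 2/11.
The radius of convergence is the smallest modulus among the singular points: 2/11.

The radius of convergence is 2/11.


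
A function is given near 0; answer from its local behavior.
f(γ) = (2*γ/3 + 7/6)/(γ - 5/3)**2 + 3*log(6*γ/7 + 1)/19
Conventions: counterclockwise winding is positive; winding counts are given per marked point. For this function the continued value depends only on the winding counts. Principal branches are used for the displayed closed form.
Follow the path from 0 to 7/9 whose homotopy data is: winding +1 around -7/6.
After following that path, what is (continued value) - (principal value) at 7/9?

Continued minus principal equals (6/19)*pi*i.

The rational part is single-valued and drops out of the difference; each branch term changes only by its own monodromy.
(3/19)*log(1 - γ/(-7/6)): each positive loop around -7/6 adds 2*pi*i to the log, so winding +1 contributes (3/19)*(1)*2*pi*i = (6/19)*pi*i.
Summing the contributions at γ = 7/9 gives (6/19)*pi*i.


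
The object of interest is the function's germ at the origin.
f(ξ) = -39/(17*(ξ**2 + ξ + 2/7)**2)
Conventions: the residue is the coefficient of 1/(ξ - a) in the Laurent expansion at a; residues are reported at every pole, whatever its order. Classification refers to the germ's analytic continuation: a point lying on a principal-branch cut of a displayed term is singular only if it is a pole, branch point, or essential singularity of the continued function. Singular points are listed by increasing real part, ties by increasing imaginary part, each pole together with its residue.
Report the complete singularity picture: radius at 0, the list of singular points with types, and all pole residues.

Radius of convergence at 0: (1/7)*sqrt(14).
At (-1/2) - ((1/14)*sqrt(7))*i: a pole of order 2; residue -((546/17)*sqrt(7))*i.
At (-1/2) + ((1/14)*sqrt(7))*i: a pole of order 2; residue ((546/17)*sqrt(7))*i.

Denominator factor (ξ**2 + ξ + 2/7)^2: discriminant -1/7, complex-conjugate roots (-1/2) + ((1/14)*sqrt(7))*i and (-1/2) - ((1/14)*sqrt(7))*i; poles of order 2, moduli (1/7)*sqrt(14) and (1/7)*sqrt(14).
The radius of convergence is the smallest modulus among the singular points: (1/7)*sqrt(14).
The factor ξ**2 + ξ + 2/7 splits as (ξ - a)(ξ - a') with a = (-1/2) - ((1/14)*sqrt(7))*i, a' = (-1/2) + ((1/14)*sqrt(7))*i. At the order-2 pole a set g(ξ) = (ξ - a)^2*f(ξ) = [-39/17] / (ξ - a')^2.
Order-2 pole: residue = g'(a); g'((-1/2) - ((1/14)*sqrt(7))*i) = -((546/17)*sqrt(7))*i, so the residue is -((546/17)*sqrt(7))*i.
The factor ξ**2 + ξ + 2/7 splits as (ξ - a)(ξ - a') with a = (-1/2) + ((1/14)*sqrt(7))*i, a' = (-1/2) - ((1/14)*sqrt(7))*i. At the order-2 pole a set g(ξ) = (ξ - a)^2*f(ξ) = [-39/17] / (ξ - a')^2.
Order-2 pole: residue = g'(a); g'((-1/2) + ((1/14)*sqrt(7))*i) = ((546/17)*sqrt(7))*i, so the residue is ((546/17)*sqrt(7))*i.
List the singular points by increasing real part (a conjugate pair: the negative imaginary part first).


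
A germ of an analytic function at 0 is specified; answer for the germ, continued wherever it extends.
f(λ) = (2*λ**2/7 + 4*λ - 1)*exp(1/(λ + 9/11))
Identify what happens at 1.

The point is a regular point.

There is no denominator, hence no pole anywhere.
The essential point of exp(1/(λ - (-9/11))) is -9/11, not 1.
So the germ continues analytically to 1.


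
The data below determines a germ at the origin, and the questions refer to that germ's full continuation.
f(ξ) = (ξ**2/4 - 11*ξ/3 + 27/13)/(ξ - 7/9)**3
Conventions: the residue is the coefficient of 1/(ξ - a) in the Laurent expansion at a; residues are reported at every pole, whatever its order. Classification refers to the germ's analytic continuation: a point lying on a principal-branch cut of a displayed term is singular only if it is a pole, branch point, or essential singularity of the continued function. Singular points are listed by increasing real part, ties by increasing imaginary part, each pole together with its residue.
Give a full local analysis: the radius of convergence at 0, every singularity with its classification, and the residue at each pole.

Radius of convergence at 0: 7/9.
At 7/9: a pole of order 3; residue 1/4.

Denominator factor (ξ - 7/9)^3: pole of order 3 at 7/9, modulus 7/9.
The radius of convergence is the smallest modulus among the singular points: 7/9.
At the order-3 pole 7/9 set g(ξ) = (ξ - (7/9))^3*f(ξ) = ξ**2/4 - 11*ξ/3 + 27/13.
Order-3 pole: residue = g''(a)/2; g''(7/9) = 1/2, so the residue is 1/4.


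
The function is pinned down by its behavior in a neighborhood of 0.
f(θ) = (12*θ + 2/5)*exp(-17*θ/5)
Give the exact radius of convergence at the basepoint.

The radius of convergence is infinite.

The factor exp(-17*θ/5) is entire and contributes no finite singular point.
The polynomial part has no poles.
No finite singular points: the Taylor series at 0 converges everywhere.


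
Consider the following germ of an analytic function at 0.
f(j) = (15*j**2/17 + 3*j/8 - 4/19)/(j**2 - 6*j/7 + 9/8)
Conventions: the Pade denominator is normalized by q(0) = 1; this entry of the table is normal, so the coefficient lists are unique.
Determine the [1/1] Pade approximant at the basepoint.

Taylor coefficients needed (expand at 0): a_0 = -32/171, a_1 = 685/3591, a_2 = 1405048/1281987.
Write the denominator as Q(j) = 1 + q1*j. Requiring Q*f - P = O(j^3) with deg P <= 1 kills the coefficients of j^2..j^2 in Q*f:
  j^2: a_2 + q1*a_1 = 0, i.e. 1405048/1281987 + (685/3591)*q1 = 0.
Solving this linear system: q1 = -1405048/244545.
The numerator is Q*f truncated at degree 1: P0 = a_0 = -32/171; P1 = a_1 + q1*a_0 = 7562623/5973885.

The Pade approximant has numerator coefficients [-32/171, 7562623/5973885]; denominator coefficients [1, -1405048/244545].


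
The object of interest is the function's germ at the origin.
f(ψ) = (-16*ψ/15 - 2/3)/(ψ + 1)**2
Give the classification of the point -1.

The point is a pole of order 2.

The denominator factor ψ + 1 vanishes at -1 and appears to the power 2; the numerator there equals 2/5, nonzero, and no other factor vanishes.
Hence a pole whose order is the multiplicity, 2.


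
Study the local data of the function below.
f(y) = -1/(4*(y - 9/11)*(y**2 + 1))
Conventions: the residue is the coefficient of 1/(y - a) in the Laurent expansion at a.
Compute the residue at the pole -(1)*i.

The residue is (121/1616) + (99/1616)*i.

The factor y**2 + 1 splits as (y - a)(y - a') with a = -(1)*i, a' = (1)*i. At the order-1 pole a set g(y) = (y - a)*f(y) = [-1/(4*(y - 9/11))] / (y - a').
Simple pole: residue = g(a) at a = -(1)*i, which is (121/1616) + (99/1616)*i.


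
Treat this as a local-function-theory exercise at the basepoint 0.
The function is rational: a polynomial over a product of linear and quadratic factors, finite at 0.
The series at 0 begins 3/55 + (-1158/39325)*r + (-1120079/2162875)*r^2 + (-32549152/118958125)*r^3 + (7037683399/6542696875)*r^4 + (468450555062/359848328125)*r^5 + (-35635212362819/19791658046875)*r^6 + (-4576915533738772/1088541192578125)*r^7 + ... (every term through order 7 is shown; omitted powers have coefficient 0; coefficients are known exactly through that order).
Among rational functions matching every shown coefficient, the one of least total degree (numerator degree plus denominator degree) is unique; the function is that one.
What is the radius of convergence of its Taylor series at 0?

The radius of convergence is (1/6)*sqrt(15).

No rational of total degree below 5 reproduces all 8 coefficients; solving the [2/3] Pade equations on them gives f(r) = (5*r**2/3 + 4*r/13 - 1/4)/((r - 11)*(r**2 - r/4 + 5/12)), whose expansion matches every shown term.
Denominator factor (r**2 - r/4 + 5/12): discriminant -77/48, complex-conjugate roots (1/8) + ((1/24)*sqrt(231))*i and (1/8) - ((1/24)*sqrt(231))*i; poles of order 1, moduli (1/6)*sqrt(15) and (1/6)*sqrt(15).
Denominator factor (r - 11): pole of order 1 at 11, modulus 11.
The radius of convergence is the smallest modulus among the singular points: (1/6)*sqrt(15).


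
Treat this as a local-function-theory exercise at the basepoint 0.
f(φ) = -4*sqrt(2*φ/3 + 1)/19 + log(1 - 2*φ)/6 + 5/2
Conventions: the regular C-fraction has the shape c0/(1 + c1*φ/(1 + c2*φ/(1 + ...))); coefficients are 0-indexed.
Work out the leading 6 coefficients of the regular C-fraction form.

The regular C-fraction coefficients are [87/38, 46/261, -5843/6003, -65685/134389, -25160183/79406370, -18614576813/14866386390].

Taylor coefficients (expand at 0): a_0 = 87/38, a_1 = -23/57, a_2 = -55/171, a_3 = -230/513, a_4 = -2047/3078, a_5 = -49283/46170.
c0 = a_0 = 87/38. Peel one level at a time: if S = 1 + c*φ/S' with S'(0) = 1, then c is the φ-coefficient of S and S' = c*φ/(S - 1).
S_1 = c0/f = 1 + (46/261)*φ + (11686/68121)*φ^2 + ...; c1 = 46/261.
S_2 = c1*φ/(S_1 - 1) = 1 + (-5843/6003)*φ + (-755/1587)*φ^2 + ...; c2 = -5843/6003.
S_3 = c2*φ/(S_2 - 1) = 1 + (-65685/134389)*φ + (-31723709/204843894)*φ^2 + ...; c3 = -65685/134389.
S_4 = c3*φ/(S_3 - 1) = 1 + (-25160183/79406370)*φ + (-73273193/184688100)*φ^2 + ...; c4 = -25160183/79406370.
S_5 = c4*φ/(S_4 - 1) = 1 + (-18614576813/14866386390)*φ + ...; c5 = -18614576813/14866386390.


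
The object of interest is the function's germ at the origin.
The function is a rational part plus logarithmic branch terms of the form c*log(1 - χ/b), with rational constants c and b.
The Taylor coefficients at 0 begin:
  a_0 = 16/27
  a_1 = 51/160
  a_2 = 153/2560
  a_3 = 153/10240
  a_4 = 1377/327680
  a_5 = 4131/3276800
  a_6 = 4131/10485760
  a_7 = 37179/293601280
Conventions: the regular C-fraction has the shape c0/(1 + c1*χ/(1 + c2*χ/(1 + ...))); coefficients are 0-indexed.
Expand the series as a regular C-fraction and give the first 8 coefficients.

Taylor coefficients (read off): a_0 = 16/27, a_1 = 51/160, a_2 = 153/2560, a_3 = 153/10240, a_4 = 1377/327680, a_5 = 4131/3276800, a_6 = 4131/10485760, a_7 = 37179/293601280.
c0 = a_0 = 16/27. Peel one level at a time: if S = 1 + c*χ/S' with S'(0) = 1, then c is the χ-coefficient of S and S' = c*χ/(S - 1).
S_1 = c0/f = 1 + (-1377/2560)*χ + (1235169/6553600)*χ^2 + ...; c1 = -1377/2560.
S_2 = c1*χ/(S_1 - 1) = 1 + (897/2560)*χ + (-3/256)*χ^2 + ...; c2 = 897/2560.
S_3 = c2*χ/(S_2 - 1) = 1 + (10/299)*χ + (5285/715208)*χ^2 + ...; c3 = 10/299.
S_4 = c3*χ/(S_3 - 1) = 1 + (-1057/4784)*χ + (-3/320)*χ^2 + ...; c4 = -1057/4784.
S_5 = c4*χ/(S_4 - 1) = 1 + (-897/21140)*χ + (-11003499/1787598400)*χ^2 + ...; c5 = -897/21140.
S_6 = c5*χ/(S_5 - 1) = 1 + (-12267/84560)*χ + (-81/8960)*χ^2 + ...; c6 = -12267/84560.
S_7 = c6*χ/(S_6 - 1) = 1 + (-1359/21808)*χ + ...; c7 = -1359/21808.

The regular C-fraction coefficients are [16/27, -1377/2560, 897/2560, 10/299, -1057/4784, -897/21140, -12267/84560, -1359/21808].


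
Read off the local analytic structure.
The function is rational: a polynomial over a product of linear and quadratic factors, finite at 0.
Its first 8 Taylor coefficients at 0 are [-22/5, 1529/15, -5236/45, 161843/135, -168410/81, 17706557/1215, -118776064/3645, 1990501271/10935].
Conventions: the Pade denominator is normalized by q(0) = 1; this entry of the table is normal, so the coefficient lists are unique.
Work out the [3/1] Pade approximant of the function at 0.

The Pade approximant has numerator coefficients [-22/5, 6937359/73565, 4445298/73565, 73347417/73565]; denominator coefficients [1, 76550/44139].

Taylor coefficients needed (read off): a_0 = -22/5, a_1 = 1529/15, a_2 = -5236/45, a_3 = 161843/135, a_4 = -168410/81.
Write the denominator as Q(γ) = 1 + q1*γ. Requiring Q*f - P = O(γ^5) with deg P <= 3 kills the coefficients of γ^4..γ^4 in Q*f:
  γ^4: a_4 + q1*a_3 = 0, i.e. -168410/81 + (161843/135)*q1 = 0.
Solving this linear system: q1 = 76550/44139.
The numerator is Q*f truncated at degree 3: P0 = a_0 = -22/5; P1 = a_1 + q1*a_0 = 6937359/73565; P2 = a_2 + q1*a_1 = 4445298/73565; P3 = a_3 + q1*a_2 = 73347417/73565.


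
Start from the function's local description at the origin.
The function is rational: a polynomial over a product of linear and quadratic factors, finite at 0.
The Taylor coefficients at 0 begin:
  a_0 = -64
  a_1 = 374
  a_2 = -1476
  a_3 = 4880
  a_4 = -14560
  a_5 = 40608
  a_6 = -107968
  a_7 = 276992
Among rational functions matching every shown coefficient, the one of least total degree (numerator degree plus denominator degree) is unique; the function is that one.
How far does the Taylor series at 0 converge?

The radius of convergence is 1/2.

No rational of total degree below 4 reproduces all 8 coefficients; solving the [1/3] Pade equations on them gives f(α) = (-5*α/4 - 8)/(α + 1/2)**3, whose expansion matches every shown term.
Denominator factor (α + 1/2)^3: pole of order 3 at -1/2, modulus 1/2.
The radius of convergence is the smallest modulus among the singular points: 1/2.


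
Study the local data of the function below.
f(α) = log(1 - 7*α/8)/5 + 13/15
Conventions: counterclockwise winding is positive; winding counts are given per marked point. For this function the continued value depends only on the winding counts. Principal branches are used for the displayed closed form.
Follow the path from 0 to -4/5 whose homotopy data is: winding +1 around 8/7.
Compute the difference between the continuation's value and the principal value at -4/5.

Continued minus principal equals (2/5)*pi*i.

The rational part is single-valued and drops out of the difference; each branch term changes only by its own monodromy.
(1/5)*log(1 - α/(8/7)): each positive loop around 8/7 adds 2*pi*i to the log, so winding +1 contributes (1/5)*(1)*2*pi*i = (2/5)*pi*i.
Summing the contributions at α = -4/5 gives (2/5)*pi*i.


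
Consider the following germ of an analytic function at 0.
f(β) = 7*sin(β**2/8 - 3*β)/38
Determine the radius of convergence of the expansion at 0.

The radius of convergence is infinite.

The factor sin(β**2/8 - 3*β) is entire and contributes no finite singular point.
The polynomial part has no poles.
No finite singular points: the Taylor series at 0 converges everywhere.


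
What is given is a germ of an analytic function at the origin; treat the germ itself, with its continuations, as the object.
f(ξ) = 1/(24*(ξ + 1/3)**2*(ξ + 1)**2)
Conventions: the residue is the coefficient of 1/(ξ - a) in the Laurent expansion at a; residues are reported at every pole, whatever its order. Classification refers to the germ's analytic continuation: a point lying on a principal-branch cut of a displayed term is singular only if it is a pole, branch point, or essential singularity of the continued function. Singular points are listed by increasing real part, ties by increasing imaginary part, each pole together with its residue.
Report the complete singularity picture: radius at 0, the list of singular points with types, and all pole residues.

Denominator factor (ξ + 1/3)^2: pole of order 2 at -1/3, modulus 1/3.
Denominator factor (ξ + 1)^2: pole of order 2 at -1, modulus 1.
The radius of convergence is the smallest modulus among the singular points: 1/3.
At the order-2 pole -1 set g(ξ) = (ξ - (-1))^2*f(ξ) = 1/(24*(ξ + 1/3)**2).
Order-2 pole: residue = g'(a); g'(-1) = 9/32, so the residue is 9/32.
At the order-2 pole -1/3 set g(ξ) = (ξ - (-1/3))^2*f(ξ) = 1/(24*(ξ + 1)**2).
Order-2 pole: residue = g'(a); g'(-1/3) = -9/32, so the residue is -9/32.
List the singular points by increasing real part (a conjugate pair: the negative imaginary part first).

Radius of convergence at 0: 1/3.
At -1: a pole of order 2; residue 9/32.
At -1/3: a pole of order 2; residue -9/32.


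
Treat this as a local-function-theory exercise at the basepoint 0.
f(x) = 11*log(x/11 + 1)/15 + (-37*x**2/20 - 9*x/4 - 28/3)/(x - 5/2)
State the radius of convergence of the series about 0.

The radius of convergence is 5/2.

Denominator factor (x - 5/2): pole of order 1 at 5/2, modulus 5/2.
Branch term (11/15)*log(1 - x/(-11)): its argument vanishes at x = -11, a logarithmic branch point, modulus 11.
The radius of convergence is the smallest modulus among the singular points: 5/2.


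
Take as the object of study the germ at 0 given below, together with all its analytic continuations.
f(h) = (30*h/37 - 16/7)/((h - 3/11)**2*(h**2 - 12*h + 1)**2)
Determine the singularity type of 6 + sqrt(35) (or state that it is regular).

The denominator factor h**2 - 12*h + 1 vanishes at 6 + sqrt(35) and appears to the power 2; the numerator there equals 668/259 + (30/37)*sqrt(35), nonzero, and no other factor vanishes.
Hence a pole whose order is the multiplicity, 2.

The point is a pole of order 2.


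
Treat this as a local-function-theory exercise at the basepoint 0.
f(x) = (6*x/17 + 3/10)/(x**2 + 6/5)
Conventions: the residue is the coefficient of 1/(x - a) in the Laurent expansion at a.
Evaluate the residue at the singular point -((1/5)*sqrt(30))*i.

The residue is (3/17) + ((1/40)*sqrt(30))*i.

The factor x**2 + 6/5 splits as (x - a)(x - a') with a = -((1/5)*sqrt(30))*i, a' = ((1/5)*sqrt(30))*i. At the order-1 pole a set g(x) = (x - a)*f(x) = [6*x/17 + 3/10] / (x - a').
Simple pole: residue = g(a) at a = -((1/5)*sqrt(30))*i, which is (3/17) + ((1/40)*sqrt(30))*i.


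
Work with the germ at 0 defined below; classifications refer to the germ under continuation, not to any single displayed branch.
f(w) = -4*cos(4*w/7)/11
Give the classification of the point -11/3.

The point is a regular point.

There is no denominator, hence no pole anywhere.
The factor cos(4*w/7) is entire.
So the germ continues analytically to -11/3.


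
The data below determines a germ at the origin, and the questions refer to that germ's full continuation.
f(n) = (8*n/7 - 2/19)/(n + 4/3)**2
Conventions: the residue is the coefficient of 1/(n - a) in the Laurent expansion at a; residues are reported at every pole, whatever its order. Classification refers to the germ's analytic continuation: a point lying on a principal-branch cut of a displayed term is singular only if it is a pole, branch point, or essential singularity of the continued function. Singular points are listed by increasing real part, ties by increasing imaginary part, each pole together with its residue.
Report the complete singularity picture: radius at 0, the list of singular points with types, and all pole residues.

Denominator factor (n + 4/3)^2: pole of order 2 at -4/3, modulus 4/3.
The radius of convergence is the smallest modulus among the singular points: 4/3.
At the order-2 pole -4/3 set g(n) = (n - (-4/3))^2*f(n) = 8*n/7 - 2/19.
Order-2 pole: residue = g'(a); g'(-4/3) = 8/7, so the residue is 8/7.

Radius of convergence at 0: 4/3.
At -4/3: a pole of order 2; residue 8/7.


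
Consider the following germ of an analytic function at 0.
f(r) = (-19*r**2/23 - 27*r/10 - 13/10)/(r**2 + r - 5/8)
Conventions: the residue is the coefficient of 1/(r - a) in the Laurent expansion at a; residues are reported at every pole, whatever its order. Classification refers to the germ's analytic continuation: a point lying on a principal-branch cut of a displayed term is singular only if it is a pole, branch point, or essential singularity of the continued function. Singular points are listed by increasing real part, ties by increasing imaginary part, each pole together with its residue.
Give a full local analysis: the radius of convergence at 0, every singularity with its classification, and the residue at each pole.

Denominator factor (r**2 + r - 5/8): discriminant 7/2, real irrational roots -1/2 + (1/4)*sqrt(14) and -1/2 - (1/4)*sqrt(14); poles of order 1, moduli -1/2 + (1/4)*sqrt(14) and 1/2 + (1/4)*sqrt(14).
The radius of convergence is the smallest modulus among the singular points: -1/2 + (1/4)*sqrt(14).
The factor r**2 + r - 5/8 splits as (r - a)(r - a') with a = -1/2 - (1/4)*sqrt(14), a' = -1/2 + (1/4)*sqrt(14). At the order-1 pole a set g(r) = (r - a)*f(r) = [-19*r**2/23 - 27*r/10 - 13/10] / (r - a').
Simple pole: residue = g(a) at a = -1/2 - (1/4)*sqrt(14), which is -431/460 + (809/6440)*sqrt(14).
The factor r**2 + r - 5/8 splits as (r - a)(r - a') with a = -1/2 + (1/4)*sqrt(14), a' = -1/2 - (1/4)*sqrt(14). At the order-1 pole a set g(r) = (r - a)*f(r) = [-19*r**2/23 - 27*r/10 - 13/10] / (r - a').
Simple pole: residue = g(a) at a = -1/2 + (1/4)*sqrt(14), which is -431/460 - (809/6440)*sqrt(14).
List the singular points by increasing real part (a conjugate pair: the negative imaginary part first).

Radius of convergence at 0: -1/2 + (1/4)*sqrt(14).
At -1/2 - (1/4)*sqrt(14): a pole of order 1; residue -431/460 + (809/6440)*sqrt(14).
At -1/2 + (1/4)*sqrt(14): a pole of order 1; residue -431/460 - (809/6440)*sqrt(14).


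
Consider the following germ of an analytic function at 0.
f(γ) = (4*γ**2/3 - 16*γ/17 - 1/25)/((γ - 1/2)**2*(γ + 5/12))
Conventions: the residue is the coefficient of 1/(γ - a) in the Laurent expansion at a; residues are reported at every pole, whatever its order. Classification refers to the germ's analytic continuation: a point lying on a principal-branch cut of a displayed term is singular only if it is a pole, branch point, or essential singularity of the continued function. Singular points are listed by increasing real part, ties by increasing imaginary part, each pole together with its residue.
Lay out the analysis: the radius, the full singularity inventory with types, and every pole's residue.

Radius of convergence at 0: 5/12.
At -5/12: a pole of order 1; residue 107156/154275.
At 1/2: a pole of order 2; residue 32848/51425.

Denominator factor (γ - 1/2)^2: pole of order 2 at 1/2, modulus 1/2.
Denominator factor (γ + 5/12): pole of order 1 at -5/12, modulus 5/12.
The radius of convergence is the smallest modulus among the singular points: 5/12.
At the order-1 pole -5/12 set g(γ) = (γ - (-5/12))*f(γ) = (4*γ**2/3 - 16*γ/17 - 1/25)/(γ - 1/2)**2.
Simple pole: residue = g(a) at a = -5/12, which is 107156/154275.
At the order-2 pole 1/2 set g(γ) = (γ - (1/2))^2*f(γ) = (4*γ**2/3 - 16*γ/17 - 1/25)/(γ + 5/12).
Order-2 pole: residue = g'(a); g'(1/2) = 32848/51425, so the residue is 32848/51425.
List the singular points by increasing real part (a conjugate pair: the negative imaginary part first).


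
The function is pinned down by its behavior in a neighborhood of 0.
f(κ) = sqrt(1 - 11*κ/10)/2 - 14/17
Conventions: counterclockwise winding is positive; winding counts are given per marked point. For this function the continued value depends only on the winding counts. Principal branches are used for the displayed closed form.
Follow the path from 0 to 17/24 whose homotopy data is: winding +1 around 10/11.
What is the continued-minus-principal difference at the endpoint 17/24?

Continued minus principal equals -(1/60)*sqrt(795).

The rational part is single-valued and drops out of the difference; each branch term changes only by its own monodromy.
(1/2)*sqrt(1 - κ/(10/11)): winding +1 is odd, the square root flips sign, contributing -2*(1/2)*sqrt(1 - (17/24)/(10/11)) = -2*(1/2)*sqrt(53/240) = -(1/60)*sqrt(795).
Summing the contributions at κ = 17/24 gives -(1/60)*sqrt(795).


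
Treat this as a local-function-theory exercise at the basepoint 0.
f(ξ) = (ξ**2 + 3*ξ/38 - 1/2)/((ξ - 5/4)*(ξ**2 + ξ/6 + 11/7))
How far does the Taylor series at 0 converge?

The radius of convergence is 5/4.

Denominator factor (ξ**2 + ξ/6 + 11/7): discriminant -1577/252, complex-conjugate roots (-1/12) + ((1/84)*sqrt(11039))*i and (-1/12) - ((1/84)*sqrt(11039))*i; poles of order 1, moduli (1/7)*sqrt(77) and (1/7)*sqrt(77).
Denominator factor (ξ - 5/4): pole of order 1 at 5/4, modulus 5/4.
The radius of convergence is the smallest modulus among the singular points: 5/4.


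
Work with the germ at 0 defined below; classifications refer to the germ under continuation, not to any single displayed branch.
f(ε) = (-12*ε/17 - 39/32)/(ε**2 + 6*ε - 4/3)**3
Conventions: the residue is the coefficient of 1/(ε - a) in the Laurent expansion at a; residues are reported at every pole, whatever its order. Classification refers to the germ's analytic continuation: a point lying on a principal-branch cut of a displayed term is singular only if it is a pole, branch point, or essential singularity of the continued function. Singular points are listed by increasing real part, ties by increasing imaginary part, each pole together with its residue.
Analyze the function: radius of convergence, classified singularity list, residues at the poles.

Denominator factor (ε**2 + 6*ε - 4/3)^3: discriminant 124/3, real irrational roots -3 + (1/3)*sqrt(93) and -3 - (1/3)*sqrt(93); poles of order 3, moduli -3 + (1/3)*sqrt(93) and 3 + (1/3)*sqrt(93).
The radius of convergence is the smallest modulus among the singular points: -3 + (1/3)*sqrt(93).
The factor ε**2 + 6*ε - 4/3 splits as (ε - a)(ε - a') with a = -3 - (1/3)*sqrt(93), a' = -3 + (1/3)*sqrt(93). At the order-3 pole a set g(ε) = (ε - a)^3*f(ε) = [-12*ε/17 - 39/32] / (ε - a')^3.
Order-3 pole: residue = g''(a)/2; g''(-3 - (1/3)*sqrt(93)) = -(13203/129650432)*sqrt(93), so the residue is -(13203/259300864)*sqrt(93).
The factor ε**2 + 6*ε - 4/3 splits as (ε - a)(ε - a') with a = -3 + (1/3)*sqrt(93), a' = -3 - (1/3)*sqrt(93). At the order-3 pole a set g(ε) = (ε - a)^3*f(ε) = [-12*ε/17 - 39/32] / (ε - a')^3.
Order-3 pole: residue = g''(a)/2; g''(-3 + (1/3)*sqrt(93)) = (13203/129650432)*sqrt(93), so the residue is (13203/259300864)*sqrt(93).
List the singular points by increasing real part (a conjugate pair: the negative imaginary part first).

Radius of convergence at 0: -3 + (1/3)*sqrt(93).
At -3 - (1/3)*sqrt(93): a pole of order 3; residue -(13203/259300864)*sqrt(93).
At -3 + (1/3)*sqrt(93): a pole of order 3; residue (13203/259300864)*sqrt(93).
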